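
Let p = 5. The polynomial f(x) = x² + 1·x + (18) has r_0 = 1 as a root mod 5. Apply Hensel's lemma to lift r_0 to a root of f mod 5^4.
r_3 = 86 (mod 625)

Hensel: r_{i+1} = r_i − f(r_i)·(f′(r_i))^{-1} mod 5^{i+2}, f′(x) = 2x + 1. Iterate:
  r_0 = 1 (mod 5)
  r_1 = 11 (mod 25)
  r_2 = 86 (mod 125)
  r_3 = 86 (mod 625)
Final: r = 86 satisfies f(r) ≡ 0 mod 5^4.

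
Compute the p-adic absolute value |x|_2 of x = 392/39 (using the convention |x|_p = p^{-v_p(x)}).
|392/39|_2 = 1/8

Step 1 — compute v_2(x) by factoring powers of 2 out of the numerator and denominator: v_2(392/39) = 3. Step 2 — apply |x|_p = p^{-v_p(x)} = 2^{-3} = 1/8.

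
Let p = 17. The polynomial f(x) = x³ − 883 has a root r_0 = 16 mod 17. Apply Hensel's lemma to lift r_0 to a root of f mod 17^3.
r_2 = 4147 (mod 4913)

Hensel: r_{i+1} = r_i − f(r_i)/f′(r_i) mod 17^{i+2}, where f′(x) = 3x². Iterate:
  r_0 = 16 (mod 17)
  r_1 = 101 (mod 289)
  r_2 = 4147 (mod 4913)
Final: r = 4147 with f(r) ≡ 0 mod 17^3.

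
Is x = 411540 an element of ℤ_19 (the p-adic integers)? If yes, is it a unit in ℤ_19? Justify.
x ∈ ℤ_19 but not a unit; v_19(x) = 3 > 0

ℤ_19 = {x ∈ ℚ_19 : v_19(x) ≥ 0} and ℤ_19^× = {x ∈ ℤ_19 : v_19(x) = 0}. Here v_19(411540) = v_19(num) − v_19(den) = 3; compare against these criteria.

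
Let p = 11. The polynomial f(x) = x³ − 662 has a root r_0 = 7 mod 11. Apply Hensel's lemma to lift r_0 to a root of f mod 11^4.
r_3 = 12822 (mod 14641)

Hensel: r_{i+1} = r_i − f(r_i)/f′(r_i) mod 11^{i+2}, where f′(x) = 3x². Iterate:
  r_0 = 7 (mod 11)
  r_1 = 117 (mod 121)
  r_2 = 843 (mod 1331)
  r_3 = 12822 (mod 14641)
Final: r = 12822 with f(r) ≡ 0 mod 11^4.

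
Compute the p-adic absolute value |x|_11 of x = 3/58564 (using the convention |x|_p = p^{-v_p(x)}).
|3/58564|_11 = 14641

Step 1 — compute v_11(x) by factoring powers of 11 out of the numerator and denominator: v_11(3/58564) = -4. Step 2 — apply |x|_p = p^{-v_p(x)} = 11^{4} = 14641.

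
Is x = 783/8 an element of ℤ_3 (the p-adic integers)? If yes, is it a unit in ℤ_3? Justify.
x ∈ ℤ_3 but not a unit; v_3(x) = 3 > 0

ℤ_3 = {x ∈ ℚ_3 : v_3(x) ≥ 0} and ℤ_3^× = {x ∈ ℤ_3 : v_3(x) = 0}. Here v_3(783/8) = v_3(num) − v_3(den) = 3; compare against these criteria.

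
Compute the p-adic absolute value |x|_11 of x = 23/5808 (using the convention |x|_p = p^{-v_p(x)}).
|23/5808|_11 = 121

Step 1 — compute v_11(x) by factoring powers of 11 out of the numerator and denominator: v_11(23/5808) = -2. Step 2 — apply |x|_p = p^{-v_p(x)} = 11^{2} = 121.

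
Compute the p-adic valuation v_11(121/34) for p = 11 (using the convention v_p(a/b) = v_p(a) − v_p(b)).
v_11(121/34) = 2

Factor powers of 11 from the numerator and denominator of the reduced fraction: 121 = 11^2 · 1 and 34 = 11^0 · 34. Apply v_p(a/b) = v_p(a) − v_p(b): v_11(121/34) = 2 − 0 = 2.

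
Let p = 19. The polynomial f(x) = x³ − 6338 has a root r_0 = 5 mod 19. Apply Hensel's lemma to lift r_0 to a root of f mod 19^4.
r_3 = 54079 (mod 130321)

Hensel: r_{i+1} = r_i − f(r_i)/f′(r_i) mod 19^{i+2}, where f′(x) = 3x². Iterate:
  r_0 = 5 (mod 19)
  r_1 = 290 (mod 361)
  r_2 = 6066 (mod 6859)
  r_3 = 54079 (mod 130321)
Final: r = 54079 with f(r) ≡ 0 mod 19^4.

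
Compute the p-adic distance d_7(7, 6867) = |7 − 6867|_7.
d_7(7, 6867) = 1/343

Step 1 — x − y = 7 − 6867 = -6860. Step 2 — v_7(-6860) = 3 (factor: -6860 = −(7^3 · 20); the sign does not affect v_p). Step 3 — |x − y|_7 = 7^{-3} = 1/343.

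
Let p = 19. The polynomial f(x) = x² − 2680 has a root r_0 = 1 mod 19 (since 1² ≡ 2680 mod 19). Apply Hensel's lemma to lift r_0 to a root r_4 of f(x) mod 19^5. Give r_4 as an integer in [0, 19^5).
r_4 = 1490285 (mod 2476099)

Hensel's recurrence: r_{i+1} = r_i − f(r_i)·(f′(r_i))^{-1} mod 19^{i+2}, with f′(x) = 2x. Iterate:
  r_0 = 1 (mod 19)
  r_1 = 77 (mod 361)
  r_2 = 1882 (mod 6859)
  r_3 = 56754 (mod 130321)
  r_4 = 1490285 (mod 2476099)
Final: r_4 = 1490285, and one checks f(r_4) ≡ 0 mod 19^5.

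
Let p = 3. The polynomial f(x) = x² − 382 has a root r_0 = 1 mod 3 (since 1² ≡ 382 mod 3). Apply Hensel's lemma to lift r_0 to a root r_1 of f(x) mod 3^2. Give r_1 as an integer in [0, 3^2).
r_1 = 7 (mod 9)

Hensel's recurrence: r_{i+1} = r_i − f(r_i)·(f′(r_i))^{-1} mod 3^{i+2}, with f′(x) = 2x. Iterate:
  r_0 = 1 (mod 3)
  r_1 = 7 (mod 9)
Final: r_1 = 7, and one checks f(r_1) ≡ 0 mod 3^2.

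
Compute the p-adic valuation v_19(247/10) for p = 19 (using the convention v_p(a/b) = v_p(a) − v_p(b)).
v_19(247/10) = 1

Factor powers of 19 from the numerator and denominator of the reduced fraction: 247 = 19^1 · 13 and 10 = 19^0 · 10. Apply v_p(a/b) = v_p(a) − v_p(b): v_19(247/10) = 1 − 0 = 1.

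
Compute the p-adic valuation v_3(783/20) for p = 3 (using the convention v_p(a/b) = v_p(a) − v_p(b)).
v_3(783/20) = 3

Factor powers of 3 from the numerator and denominator of the reduced fraction: 783 = 3^3 · 29 and 20 = 3^0 · 20. Apply v_p(a/b) = v_p(a) − v_p(b): v_3(783/20) = 3 − 0 = 3.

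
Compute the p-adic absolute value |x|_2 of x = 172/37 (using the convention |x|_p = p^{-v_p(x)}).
|172/37|_2 = 1/4

Step 1 — compute v_2(x) by factoring powers of 2 out of the numerator and denominator: v_2(172/37) = 2. Step 2 — apply |x|_p = p^{-v_p(x)} = 2^{-2} = 1/4.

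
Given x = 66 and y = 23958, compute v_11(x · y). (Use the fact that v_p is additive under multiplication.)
v_11(1581228) = 4

v_p(x) = 1 (factor: 66 = 11^1 · 6); v_p(y) = 3 (factor: 23958 = 11^3 · 18). Additivity: v_p(xy) = v_p(x) + v_p(y) = 1 + 3 = 4. (Direct check: xy = 1581228 = 11^4 · (108).)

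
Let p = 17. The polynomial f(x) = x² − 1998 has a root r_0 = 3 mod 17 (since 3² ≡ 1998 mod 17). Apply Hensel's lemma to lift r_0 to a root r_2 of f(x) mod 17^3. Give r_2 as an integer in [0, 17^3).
r_2 = 1057 (mod 4913)

Hensel's recurrence: r_{i+1} = r_i − f(r_i)·(f′(r_i))^{-1} mod 17^{i+2}, with f′(x) = 2x. Iterate:
  r_0 = 3 (mod 17)
  r_1 = 190 (mod 289)
  r_2 = 1057 (mod 4913)
Final: r_2 = 1057, and one checks f(r_2) ≡ 0 mod 17^3.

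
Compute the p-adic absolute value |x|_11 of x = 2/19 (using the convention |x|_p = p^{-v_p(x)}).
|2/19|_11 = 1

Step 1 — compute v_11(x) by factoring powers of 11 out of the numerator and denominator: v_11(2/19) = 0. Step 2 — apply |x|_p = p^{-v_p(x)} = 11^{0} = 1.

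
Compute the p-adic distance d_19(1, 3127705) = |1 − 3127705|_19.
d_19(1, 3127705) = 1/130321

Step 1 — x − y = 1 − 3127705 = -3127704. Step 2 — v_19(-3127704) = 4 (factor: -3127704 = −(19^4 · 24); the sign does not affect v_p). Step 3 — |x − y|_19 = 19^{-4} = 1/130321.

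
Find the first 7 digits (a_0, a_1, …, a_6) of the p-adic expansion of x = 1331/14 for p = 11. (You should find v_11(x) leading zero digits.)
(a_0, …, a_6) = (0, 0, 0, 4, 2, 10, 3)

v_11(1331/14) = 3, so a_0 = ... = a_2 = 0. Factor out: x = 11^3 · u with u = 1/14 a unit in ℤ_11. Expand u iteratively via a_{v+i} = u_i mod 11, u_{i+1} = (u_i − a_{v+i})/11:
  u_0 = 1/14;  a_3 = 4;  u_1 = (u_0 − 4)/11 = -5/14
  u_1 = -5/14;  a_4 = 2;  u_2 = (u_1 − 2)/11 = -3/14
  u_2 = -3/14;  a_5 = 10;  u_3 = (u_2 − 10)/11 = -13/14
  u_3 = -13/14;  a_6 = 3;  u_4 = (u_3 − 3)/11 = -5/14
Digits: (0, 0, 0, 4, 2, 10, 3).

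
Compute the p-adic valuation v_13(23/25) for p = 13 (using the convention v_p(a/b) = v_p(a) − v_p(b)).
v_13(23/25) = 0

Factor powers of 13 from the numerator and denominator of the reduced fraction: 23 = 13^0 · 23 and 25 = 13^0 · 25. Apply v_p(a/b) = v_p(a) − v_p(b): v_13(23/25) = 0 − 0 = 0.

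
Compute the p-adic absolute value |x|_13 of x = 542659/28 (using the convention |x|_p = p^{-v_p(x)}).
|542659/28|_13 = 1/28561

Step 1 — compute v_13(x) by factoring powers of 13 out of the numerator and denominator: v_13(542659/28) = 4. Step 2 — apply |x|_p = p^{-v_p(x)} = 13^{-4} = 1/28561.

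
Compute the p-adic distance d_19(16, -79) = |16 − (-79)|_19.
d_19(16, -79) = 1/19

Step 1 — x − y = 16 − (-79) = 95. Step 2 — v_19(95) = 1 (factor: 95 = (19^1 · 5); the sign does not affect v_p). Step 3 — |x − y|_19 = 19^{-1} = 1/19.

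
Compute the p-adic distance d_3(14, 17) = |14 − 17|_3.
d_3(14, 17) = 1/3

Step 1 — x − y = 14 − 17 = -3. Step 2 — v_3(-3) = 1 (factor: -3 = −(3^1 · 1); the sign does not affect v_p). Step 3 — |x − y|_3 = 3^{-1} = 1/3.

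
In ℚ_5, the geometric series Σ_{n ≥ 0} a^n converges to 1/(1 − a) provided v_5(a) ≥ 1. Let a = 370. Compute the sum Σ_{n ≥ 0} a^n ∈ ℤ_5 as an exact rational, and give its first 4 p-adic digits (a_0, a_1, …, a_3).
Σ a^n = 1/(1 − a) = -1/369;  first 4 digits = (1, 4, 0, 2)

v_5(a) = 1 ≥ 1, so the series converges in ℤ_5 to 1/(1 − a) = 1/(1 − 370) = -1/369. Expand this rational in ℤ_5: compute digits iteratively via d_i = x_i mod 5, x_{i+1} = (x_i − d_i)/5. The first 4 digits are (1, 4, 0, 2).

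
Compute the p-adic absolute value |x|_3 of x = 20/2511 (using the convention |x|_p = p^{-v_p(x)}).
|20/2511|_3 = 81

Step 1 — compute v_3(x) by factoring powers of 3 out of the numerator and denominator: v_3(20/2511) = -4. Step 2 — apply |x|_p = p^{-v_p(x)} = 3^{4} = 81.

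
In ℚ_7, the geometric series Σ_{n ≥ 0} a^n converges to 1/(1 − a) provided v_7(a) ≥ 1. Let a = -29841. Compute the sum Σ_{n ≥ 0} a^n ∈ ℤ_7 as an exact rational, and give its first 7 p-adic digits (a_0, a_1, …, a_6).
Σ a^n = 1/(1 − a) = 1/29842;  first 7 digits = (1, 0, 0, 4, 1, 5, 1)

v_7(a) = 3 ≥ 1, so the series converges in ℤ_7 to 1/(1 − a) = 1/(1 − (-29841)) = 1/29842. Expand this rational in ℤ_7: compute digits iteratively via d_i = x_i mod 7, x_{i+1} = (x_i − d_i)/7. The first 7 digits are (1, 0, 0, 4, 1, 5, 1).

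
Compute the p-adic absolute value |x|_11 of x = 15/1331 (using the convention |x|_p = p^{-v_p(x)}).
|15/1331|_11 = 1331

Step 1 — compute v_11(x) by factoring powers of 11 out of the numerator and denominator: v_11(15/1331) = -3. Step 2 — apply |x|_p = p^{-v_p(x)} = 11^{3} = 1331.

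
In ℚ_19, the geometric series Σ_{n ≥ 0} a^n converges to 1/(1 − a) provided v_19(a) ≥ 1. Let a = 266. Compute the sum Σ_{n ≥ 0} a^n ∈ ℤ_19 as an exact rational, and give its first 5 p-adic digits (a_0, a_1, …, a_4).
Σ a^n = 1/(1 − a) = -1/265;  first 5 digits = (1, 14, 6, 18, 9)

v_19(a) = 1 ≥ 1, so the series converges in ℤ_19 to 1/(1 − a) = 1/(1 − 266) = -1/265. Expand this rational in ℤ_19: compute digits iteratively via d_i = x_i mod 19, x_{i+1} = (x_i − d_i)/19. The first 5 digits are (1, 14, 6, 18, 9).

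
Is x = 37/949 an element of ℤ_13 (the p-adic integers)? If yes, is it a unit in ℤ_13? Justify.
x ∉ ℤ_13 (v_13(x) = -1 < 0)

ℤ_13 = {x ∈ ℚ_13 : v_13(x) ≥ 0} and ℤ_13^× = {x ∈ ℤ_13 : v_13(x) = 0}. Here v_13(37/949) = v_13(num) − v_13(den) = -1; compare against these criteria.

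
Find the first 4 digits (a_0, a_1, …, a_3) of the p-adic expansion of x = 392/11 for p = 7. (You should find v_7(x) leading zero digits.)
(a_0, …, a_3) = (0, 0, 2, 3)

v_7(392/11) = 2, so a_0 = ... = a_1 = 0. Factor out: x = 7^2 · u with u = 8/11 a unit in ℤ_7. Expand u iteratively via a_{v+i} = u_i mod 7, u_{i+1} = (u_i − a_{v+i})/7:
  u_0 = 8/11;  a_2 = 2;  u_1 = (u_0 − 2)/7 = -2/11
  u_1 = -2/11;  a_3 = 3;  u_2 = (u_1 − 3)/7 = -5/11
Digits: (0, 0, 2, 3).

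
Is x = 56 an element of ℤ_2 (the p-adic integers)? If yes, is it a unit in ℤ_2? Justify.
x ∈ ℤ_2 but not a unit; v_2(x) = 3 > 0

ℤ_2 = {x ∈ ℚ_2 : v_2(x) ≥ 0} and ℤ_2^× = {x ∈ ℤ_2 : v_2(x) = 0}. Here v_2(56) = v_2(num) − v_2(den) = 3; compare against these criteria.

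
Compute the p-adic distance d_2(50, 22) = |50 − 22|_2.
d_2(50, 22) = 1/4

Step 1 — x − y = 50 − 22 = 28. Step 2 — v_2(28) = 2 (factor: 28 = (2^2 · 7); the sign does not affect v_p). Step 3 — |x − y|_2 = 2^{-2} = 1/4.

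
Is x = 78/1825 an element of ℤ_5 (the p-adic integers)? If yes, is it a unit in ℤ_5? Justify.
x ∉ ℤ_5 (v_5(x) = -2 < 0)

ℤ_5 = {x ∈ ℚ_5 : v_5(x) ≥ 0} and ℤ_5^× = {x ∈ ℤ_5 : v_5(x) = 0}. Here v_5(78/1825) = v_5(num) − v_5(den) = -2; compare against these criteria.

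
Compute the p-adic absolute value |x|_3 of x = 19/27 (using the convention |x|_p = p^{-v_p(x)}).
|19/27|_3 = 27

Step 1 — compute v_3(x) by factoring powers of 3 out of the numerator and denominator: v_3(19/27) = -3. Step 2 — apply |x|_p = p^{-v_p(x)} = 3^{3} = 27.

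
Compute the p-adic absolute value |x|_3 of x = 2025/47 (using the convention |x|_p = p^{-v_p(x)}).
|2025/47|_3 = 1/81

Step 1 — compute v_3(x) by factoring powers of 3 out of the numerator and denominator: v_3(2025/47) = 4. Step 2 — apply |x|_p = p^{-v_p(x)} = 3^{-4} = 1/81.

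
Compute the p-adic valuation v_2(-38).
v_2(-38) = 1

v_2(n) is the largest exponent k such that 2^k divides n. Factor out: -38 = -2^1 · 19. (Sign doesn't affect v_p.) So v_2(-38) = 1.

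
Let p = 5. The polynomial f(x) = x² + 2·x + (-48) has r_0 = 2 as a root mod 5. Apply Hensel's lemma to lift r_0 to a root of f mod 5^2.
r_1 = 17 (mod 25)

Hensel: r_{i+1} = r_i − f(r_i)·(f′(r_i))^{-1} mod 5^{i+2}, f′(x) = 2x + 2. Iterate:
  r_0 = 2 (mod 5)
  r_1 = 17 (mod 25)
Final: r = 17 satisfies f(r) ≡ 0 mod 5^2.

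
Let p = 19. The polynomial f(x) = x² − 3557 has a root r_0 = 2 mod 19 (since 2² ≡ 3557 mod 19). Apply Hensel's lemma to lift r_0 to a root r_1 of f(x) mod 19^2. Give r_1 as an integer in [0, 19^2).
r_1 = 78 (mod 361)

Hensel's recurrence: r_{i+1} = r_i − f(r_i)·(f′(r_i))^{-1} mod 19^{i+2}, with f′(x) = 2x. Iterate:
  r_0 = 2 (mod 19)
  r_1 = 78 (mod 361)
Final: r_1 = 78, and one checks f(r_1) ≡ 0 mod 19^2.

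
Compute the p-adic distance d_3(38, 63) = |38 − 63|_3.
d_3(38, 63) = 1

Step 1 — x − y = 38 − 63 = -25. Step 2 — v_3(-25) = 0 (factor: -25 = −(3^0 · 25); the sign does not affect v_p). Step 3 — |x − y|_3 = 3^{0} = 1.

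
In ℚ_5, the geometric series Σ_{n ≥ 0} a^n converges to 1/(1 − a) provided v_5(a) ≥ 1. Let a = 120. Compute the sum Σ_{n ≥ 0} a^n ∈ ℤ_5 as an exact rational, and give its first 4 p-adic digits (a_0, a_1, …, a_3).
Σ a^n = 1/(1 − a) = -1/119;  first 4 digits = (1, 4, 0, 0)

v_5(a) = 1 ≥ 1, so the series converges in ℤ_5 to 1/(1 − a) = 1/(1 − 120) = -1/119. Expand this rational in ℤ_5: compute digits iteratively via d_i = x_i mod 5, x_{i+1} = (x_i − d_i)/5. The first 4 digits are (1, 4, 0, 0).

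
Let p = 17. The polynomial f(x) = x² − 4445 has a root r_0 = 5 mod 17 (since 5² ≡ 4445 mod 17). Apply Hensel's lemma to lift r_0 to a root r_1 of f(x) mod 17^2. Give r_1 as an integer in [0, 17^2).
r_1 = 158 (mod 289)

Hensel's recurrence: r_{i+1} = r_i − f(r_i)·(f′(r_i))^{-1} mod 17^{i+2}, with f′(x) = 2x. Iterate:
  r_0 = 5 (mod 17)
  r_1 = 158 (mod 289)
Final: r_1 = 158, and one checks f(r_1) ≡ 0 mod 17^2.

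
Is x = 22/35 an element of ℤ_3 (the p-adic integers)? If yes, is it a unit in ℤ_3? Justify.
x ∈ ℤ_3^× (unit); v_3(x) = 0

ℤ_3 = {x ∈ ℚ_3 : v_3(x) ≥ 0} and ℤ_3^× = {x ∈ ℤ_3 : v_3(x) = 0}. Here v_3(22/35) = v_3(num) − v_3(den) = 0; compare against these criteria.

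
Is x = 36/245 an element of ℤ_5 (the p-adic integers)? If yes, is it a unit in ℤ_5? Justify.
x ∉ ℤ_5 (v_5(x) = -1 < 0)

ℤ_5 = {x ∈ ℚ_5 : v_5(x) ≥ 0} and ℤ_5^× = {x ∈ ℤ_5 : v_5(x) = 0}. Here v_5(36/245) = v_5(num) − v_5(den) = -1; compare against these criteria.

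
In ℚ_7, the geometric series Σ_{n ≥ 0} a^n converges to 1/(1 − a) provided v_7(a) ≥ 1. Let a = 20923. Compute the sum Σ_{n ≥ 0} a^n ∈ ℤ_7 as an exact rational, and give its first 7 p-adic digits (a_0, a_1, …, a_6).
Σ a^n = 1/(1 − a) = -1/20922;  first 7 digits = (1, 0, 0, 5, 1, 1, 4)

v_7(a) = 3 ≥ 1, so the series converges in ℤ_7 to 1/(1 − a) = 1/(1 − 20923) = -1/20922. Expand this rational in ℤ_7: compute digits iteratively via d_i = x_i mod 7, x_{i+1} = (x_i − d_i)/7. The first 7 digits are (1, 0, 0, 5, 1, 1, 4).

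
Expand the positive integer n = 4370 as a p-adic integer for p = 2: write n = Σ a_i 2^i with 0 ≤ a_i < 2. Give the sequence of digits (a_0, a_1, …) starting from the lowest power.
(a_0, a_1, …) = (0, 1, 0, 0, 1, 0, 0, 0, 1, 0, 0, 0, 1)

Repeated division by 2 gives the digits low-to-high: 4370 = 1·2^1 + 1·2^4 + 1·2^8 + 1·2^12. Digit sequence: (0, 1, 0, 0, 1, 0, 0, 0, 1, 0, 0, 0, 1).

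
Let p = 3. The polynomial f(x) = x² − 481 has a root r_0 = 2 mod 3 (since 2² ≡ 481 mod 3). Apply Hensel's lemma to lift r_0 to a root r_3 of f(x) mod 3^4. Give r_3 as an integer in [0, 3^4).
r_3 = 20 (mod 81)

Hensel's recurrence: r_{i+1} = r_i − f(r_i)·(f′(r_i))^{-1} mod 3^{i+2}, with f′(x) = 2x. Iterate:
  r_0 = 2 (mod 3)
  r_1 = 2 (mod 9)
  r_2 = 20 (mod 27)
  r_3 = 20 (mod 81)
Final: r_3 = 20, and one checks f(r_3) ≡ 0 mod 3^4.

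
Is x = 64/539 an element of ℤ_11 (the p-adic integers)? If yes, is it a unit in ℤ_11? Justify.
x ∉ ℤ_11 (v_11(x) = -1 < 0)

ℤ_11 = {x ∈ ℚ_11 : v_11(x) ≥ 0} and ℤ_11^× = {x ∈ ℤ_11 : v_11(x) = 0}. Here v_11(64/539) = v_11(num) − v_11(den) = -1; compare against these criteria.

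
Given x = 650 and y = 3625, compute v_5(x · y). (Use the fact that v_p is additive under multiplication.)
v_5(2356250) = 5

v_p(x) = 2 (factor: 650 = 5^2 · 26); v_p(y) = 3 (factor: 3625 = 5^3 · 29). Additivity: v_p(xy) = v_p(x) + v_p(y) = 2 + 3 = 5. (Direct check: xy = 2356250 = 5^5 · (754).)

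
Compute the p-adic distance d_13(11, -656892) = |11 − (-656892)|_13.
d_13(11, -656892) = 1/28561

Step 1 — x − y = 11 − (-656892) = 656903. Step 2 — v_13(656903) = 4 (factor: 656903 = (13^4 · 23); the sign does not affect v_p). Step 3 — |x − y|_13 = 13^{-4} = 1/28561.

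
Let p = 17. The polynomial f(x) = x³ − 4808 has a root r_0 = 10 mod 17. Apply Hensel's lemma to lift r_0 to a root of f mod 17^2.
r_1 = 146 (mod 289)

Hensel: r_{i+1} = r_i − f(r_i)/f′(r_i) mod 17^{i+2}, where f′(x) = 3x². Iterate:
  r_0 = 10 (mod 17)
  r_1 = 146 (mod 289)
Final: r = 146 with f(r) ≡ 0 mod 17^2.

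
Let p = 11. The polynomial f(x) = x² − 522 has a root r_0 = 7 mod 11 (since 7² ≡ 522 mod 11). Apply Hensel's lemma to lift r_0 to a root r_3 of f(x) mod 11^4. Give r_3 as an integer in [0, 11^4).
r_3 = 568 (mod 14641)

Hensel's recurrence: r_{i+1} = r_i − f(r_i)·(f′(r_i))^{-1} mod 11^{i+2}, with f′(x) = 2x. Iterate:
  r_0 = 7 (mod 11)
  r_1 = 84 (mod 121)
  r_2 = 568 (mod 1331)
  r_3 = 568 (mod 14641)
Final: r_3 = 568, and one checks f(r_3) ≡ 0 mod 11^4.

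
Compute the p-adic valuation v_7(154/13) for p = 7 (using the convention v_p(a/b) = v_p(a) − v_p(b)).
v_7(154/13) = 1

Factor powers of 7 from the numerator and denominator of the reduced fraction: 154 = 7^1 · 22 and 13 = 7^0 · 13. Apply v_p(a/b) = v_p(a) − v_p(b): v_7(154/13) = 1 − 0 = 1.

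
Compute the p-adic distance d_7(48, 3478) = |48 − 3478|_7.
d_7(48, 3478) = 1/343

Step 1 — x − y = 48 − 3478 = -3430. Step 2 — v_7(-3430) = 3 (factor: -3430 = −(7^3 · 10); the sign does not affect v_p). Step 3 — |x − y|_7 = 7^{-3} = 1/343.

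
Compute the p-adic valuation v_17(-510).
v_17(-510) = 1

v_17(n) is the largest exponent k such that 17^k divides n. Factor out: -510 = -17^1 · 30. (Sign doesn't affect v_p.) So v_17(-510) = 1.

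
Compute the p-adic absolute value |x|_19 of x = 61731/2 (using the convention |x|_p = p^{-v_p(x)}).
|61731/2|_19 = 1/6859

Step 1 — compute v_19(x) by factoring powers of 19 out of the numerator and denominator: v_19(61731/2) = 3. Step 2 — apply |x|_p = p^{-v_p(x)} = 19^{-3} = 1/6859.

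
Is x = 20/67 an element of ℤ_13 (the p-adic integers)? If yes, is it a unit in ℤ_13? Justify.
x ∈ ℤ_13^× (unit); v_13(x) = 0

ℤ_13 = {x ∈ ℚ_13 : v_13(x) ≥ 0} and ℤ_13^× = {x ∈ ℤ_13 : v_13(x) = 0}. Here v_13(20/67) = v_13(num) − v_13(den) = 0; compare against these criteria.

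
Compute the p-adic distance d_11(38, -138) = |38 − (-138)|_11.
d_11(38, -138) = 1/11

Step 1 — x − y = 38 − (-138) = 176. Step 2 — v_11(176) = 1 (factor: 176 = (11^1 · 16); the sign does not affect v_p). Step 3 — |x − y|_11 = 11^{-1} = 1/11.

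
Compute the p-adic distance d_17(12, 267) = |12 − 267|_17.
d_17(12, 267) = 1/17

Step 1 — x − y = 12 − 267 = -255. Step 2 — v_17(-255) = 1 (factor: -255 = −(17^1 · 15); the sign does not affect v_p). Step 3 — |x − y|_17 = 17^{-1} = 1/17.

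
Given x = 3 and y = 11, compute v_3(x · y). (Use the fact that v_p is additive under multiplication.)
v_3(33) = 1

v_p(x) = 1 (factor: 3 = 3^1 · 1); v_p(y) = 0 (factor: 11 = 3^0 · 11). Additivity: v_p(xy) = v_p(x) + v_p(y) = 1 + 0 = 1. (Direct check: xy = 33 = 3^1 · (11).)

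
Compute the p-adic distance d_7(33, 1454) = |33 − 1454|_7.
d_7(33, 1454) = 1/49

Step 1 — x − y = 33 − 1454 = -1421. Step 2 — v_7(-1421) = 2 (factor: -1421 = −(7^2 · 29); the sign does not affect v_p). Step 3 — |x − y|_7 = 7^{-2} = 1/49.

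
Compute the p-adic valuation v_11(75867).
v_11(75867) = 3

v_11(n) is the largest exponent k such that 11^k divides n. Factor out: 75867 = 11^3 · 57. (Sign doesn't affect v_p.) So v_11(75867) = 3.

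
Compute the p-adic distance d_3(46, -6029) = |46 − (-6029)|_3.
d_3(46, -6029) = 1/243

Step 1 — x − y = 46 − (-6029) = 6075. Step 2 — v_3(6075) = 5 (factor: 6075 = (3^5 · 25); the sign does not affect v_p). Step 3 — |x − y|_3 = 3^{-5} = 1/243.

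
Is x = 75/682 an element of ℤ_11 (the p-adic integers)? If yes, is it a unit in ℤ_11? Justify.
x ∉ ℤ_11 (v_11(x) = -1 < 0)

ℤ_11 = {x ∈ ℚ_11 : v_11(x) ≥ 0} and ℤ_11^× = {x ∈ ℤ_11 : v_11(x) = 0}. Here v_11(75/682) = v_11(num) − v_11(den) = -1; compare against these criteria.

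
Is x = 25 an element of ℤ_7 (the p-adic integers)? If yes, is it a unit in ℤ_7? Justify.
x ∈ ℤ_7^× (unit); v_7(x) = 0

ℤ_7 = {x ∈ ℚ_7 : v_7(x) ≥ 0} and ℤ_7^× = {x ∈ ℤ_7 : v_7(x) = 0}. Here v_7(25) = v_7(num) − v_7(den) = 0; compare against these criteria.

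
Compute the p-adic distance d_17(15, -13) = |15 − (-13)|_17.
d_17(15, -13) = 1

Step 1 — x − y = 15 − (-13) = 28. Step 2 — v_17(28) = 0 (factor: 28 = (17^0 · 28); the sign does not affect v_p). Step 3 — |x − y|_17 = 17^{0} = 1.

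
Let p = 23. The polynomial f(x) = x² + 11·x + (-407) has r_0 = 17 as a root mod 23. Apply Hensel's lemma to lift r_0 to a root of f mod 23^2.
r_1 = 86 (mod 529)

Hensel: r_{i+1} = r_i − f(r_i)·(f′(r_i))^{-1} mod 23^{i+2}, f′(x) = 2x + 11. Iterate:
  r_0 = 17 (mod 23)
  r_1 = 86 (mod 529)
Final: r = 86 satisfies f(r) ≡ 0 mod 23^2.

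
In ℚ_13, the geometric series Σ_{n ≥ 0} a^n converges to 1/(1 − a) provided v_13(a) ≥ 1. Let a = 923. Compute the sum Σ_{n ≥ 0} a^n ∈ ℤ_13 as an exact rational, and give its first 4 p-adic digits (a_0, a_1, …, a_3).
Σ a^n = 1/(1 − a) = -1/922;  first 4 digits = (1, 6, 2, 6)

v_13(a) = 1 ≥ 1, so the series converges in ℤ_13 to 1/(1 − a) = 1/(1 − 923) = -1/922. Expand this rational in ℤ_13: compute digits iteratively via d_i = x_i mod 13, x_{i+1} = (x_i − d_i)/13. The first 4 digits are (1, 6, 2, 6).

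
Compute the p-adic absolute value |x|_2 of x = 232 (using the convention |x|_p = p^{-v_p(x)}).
|232|_2 = 1/8

Step 1 — compute v_2(x) by factoring powers of 2 out of the numerator and denominator: v_2(232) = 3. Step 2 — apply |x|_p = p^{-v_p(x)} = 2^{-3} = 1/8.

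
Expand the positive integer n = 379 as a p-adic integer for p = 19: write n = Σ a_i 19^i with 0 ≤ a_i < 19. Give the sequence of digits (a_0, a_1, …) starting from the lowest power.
(a_0, a_1, …) = (18, 0, 1)

Repeated division by 19 gives the digits low-to-high: 379 = 18 + 1·19^2. Digit sequence: (18, 0, 1).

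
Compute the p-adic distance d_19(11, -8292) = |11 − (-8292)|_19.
d_19(11, -8292) = 1/361

Step 1 — x − y = 11 − (-8292) = 8303. Step 2 — v_19(8303) = 2 (factor: 8303 = (19^2 · 23); the sign does not affect v_p). Step 3 — |x − y|_19 = 19^{-2} = 1/361.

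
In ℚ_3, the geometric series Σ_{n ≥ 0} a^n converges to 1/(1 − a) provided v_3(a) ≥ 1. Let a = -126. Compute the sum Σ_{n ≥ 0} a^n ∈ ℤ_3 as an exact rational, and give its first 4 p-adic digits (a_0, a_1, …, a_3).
Σ a^n = 1/(1 − a) = 1/127;  first 4 digits = (1, 0, 1, 1)

v_3(a) = 2 ≥ 1, so the series converges in ℤ_3 to 1/(1 − a) = 1/(1 − (-126)) = 1/127. Expand this rational in ℤ_3: compute digits iteratively via d_i = x_i mod 3, x_{i+1} = (x_i − d_i)/3. The first 4 digits are (1, 0, 1, 1).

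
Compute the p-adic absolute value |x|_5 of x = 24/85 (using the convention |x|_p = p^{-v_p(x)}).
|24/85|_5 = 5

Step 1 — compute v_5(x) by factoring powers of 5 out of the numerator and denominator: v_5(24/85) = -1. Step 2 — apply |x|_p = p^{-v_p(x)} = 5^{1} = 5.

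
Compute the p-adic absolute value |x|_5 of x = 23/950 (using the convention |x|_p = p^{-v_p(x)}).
|23/950|_5 = 25

Step 1 — compute v_5(x) by factoring powers of 5 out of the numerator and denominator: v_5(23/950) = -2. Step 2 — apply |x|_p = p^{-v_p(x)} = 5^{2} = 25.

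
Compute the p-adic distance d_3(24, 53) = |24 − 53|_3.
d_3(24, 53) = 1

Step 1 — x − y = 24 − 53 = -29. Step 2 — v_3(-29) = 0 (factor: -29 = −(3^0 · 29); the sign does not affect v_p). Step 3 — |x − y|_3 = 3^{0} = 1.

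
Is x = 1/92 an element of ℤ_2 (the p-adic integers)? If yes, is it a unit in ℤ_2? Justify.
x ∉ ℤ_2 (v_2(x) = -2 < 0)

ℤ_2 = {x ∈ ℚ_2 : v_2(x) ≥ 0} and ℤ_2^× = {x ∈ ℤ_2 : v_2(x) = 0}. Here v_2(1/92) = v_2(num) − v_2(den) = -2; compare against these criteria.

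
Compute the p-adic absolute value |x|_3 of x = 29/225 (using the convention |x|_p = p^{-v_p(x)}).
|29/225|_3 = 9

Step 1 — compute v_3(x) by factoring powers of 3 out of the numerator and denominator: v_3(29/225) = -2. Step 2 — apply |x|_p = p^{-v_p(x)} = 3^{2} = 9.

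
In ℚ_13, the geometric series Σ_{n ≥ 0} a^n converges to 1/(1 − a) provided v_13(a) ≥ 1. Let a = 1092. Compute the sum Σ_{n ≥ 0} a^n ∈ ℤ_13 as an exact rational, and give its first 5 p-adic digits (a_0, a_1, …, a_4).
Σ a^n = 1/(1 − a) = -1/1091;  first 5 digits = (1, 6, 3, 5, 0)

v_13(a) = 1 ≥ 1, so the series converges in ℤ_13 to 1/(1 − a) = 1/(1 − 1092) = -1/1091. Expand this rational in ℤ_13: compute digits iteratively via d_i = x_i mod 13, x_{i+1} = (x_i − d_i)/13. The first 5 digits are (1, 6, 3, 5, 0).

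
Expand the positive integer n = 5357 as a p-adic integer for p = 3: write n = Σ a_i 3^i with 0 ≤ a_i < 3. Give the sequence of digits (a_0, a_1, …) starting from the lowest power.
(a_0, a_1, …) = (2, 0, 1, 0, 0, 1, 1, 2)

Repeated division by 3 gives the digits low-to-high: 5357 = 2 + 1·3^2 + 1·3^5 + 1·3^6 + 2·3^7. Digit sequence: (2, 0, 1, 0, 0, 1, 1, 2).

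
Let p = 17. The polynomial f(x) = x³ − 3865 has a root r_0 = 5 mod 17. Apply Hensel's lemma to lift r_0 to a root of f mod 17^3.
r_2 = 4833 (mod 4913)

Hensel: r_{i+1} = r_i − f(r_i)/f′(r_i) mod 17^{i+2}, where f′(x) = 3x². Iterate:
  r_0 = 5 (mod 17)
  r_1 = 209 (mod 289)
  r_2 = 4833 (mod 4913)
Final: r = 4833 with f(r) ≡ 0 mod 17^3.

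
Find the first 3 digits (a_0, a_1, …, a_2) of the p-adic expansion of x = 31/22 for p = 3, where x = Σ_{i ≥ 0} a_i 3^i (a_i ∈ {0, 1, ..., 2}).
(a_0, …, a_2) = (1, 0, 1)

v_3(31/22) = 0 (numerator and denominator both coprime to 3), so x ∈ ℤ_3^×. Compute digits iteratively via a_i = x_i mod 3, x_{i+1} = (x_i − a_i)/3, with x_0 = x:
  x_0 = 31/22;  a_0 = 1;  x_1 = (x_0 − 1)/3 = 3/22
  x_1 = 3/22;  a_1 = 0;  x_2 = (x_1 − 0)/3 = 1/22
  x_2 = 1/22;  a_2 = 1;  x_3 = (x_2 − 1)/3 = -7/22
Digits: (1, 0, 1).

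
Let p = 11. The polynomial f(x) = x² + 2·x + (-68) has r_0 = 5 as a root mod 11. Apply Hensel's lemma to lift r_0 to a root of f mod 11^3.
r_2 = 1248 (mod 1331)

Hensel: r_{i+1} = r_i − f(r_i)·(f′(r_i))^{-1} mod 11^{i+2}, f′(x) = 2x + 2. Iterate:
  r_0 = 5 (mod 11)
  r_1 = 38 (mod 121)
  r_2 = 1248 (mod 1331)
Final: r = 1248 satisfies f(r) ≡ 0 mod 11^3.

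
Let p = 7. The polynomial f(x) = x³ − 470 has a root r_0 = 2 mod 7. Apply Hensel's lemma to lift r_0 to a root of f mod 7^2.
r_1 = 16 (mod 49)

Hensel: r_{i+1} = r_i − f(r_i)/f′(r_i) mod 7^{i+2}, where f′(x) = 3x². Iterate:
  r_0 = 2 (mod 7)
  r_1 = 16 (mod 49)
Final: r = 16 with f(r) ≡ 0 mod 7^2.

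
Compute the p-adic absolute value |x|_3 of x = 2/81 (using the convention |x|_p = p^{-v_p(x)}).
|2/81|_3 = 81

Step 1 — compute v_3(x) by factoring powers of 3 out of the numerator and denominator: v_3(2/81) = -4. Step 2 — apply |x|_p = p^{-v_p(x)} = 3^{4} = 81.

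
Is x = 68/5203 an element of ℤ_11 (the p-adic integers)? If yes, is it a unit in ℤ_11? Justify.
x ∉ ℤ_11 (v_11(x) = -2 < 0)

ℤ_11 = {x ∈ ℚ_11 : v_11(x) ≥ 0} and ℤ_11^× = {x ∈ ℤ_11 : v_11(x) = 0}. Here v_11(68/5203) = v_11(num) − v_11(den) = -2; compare against these criteria.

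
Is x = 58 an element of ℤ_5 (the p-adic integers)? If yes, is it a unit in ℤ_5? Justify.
x ∈ ℤ_5^× (unit); v_5(x) = 0

ℤ_5 = {x ∈ ℚ_5 : v_5(x) ≥ 0} and ℤ_5^× = {x ∈ ℤ_5 : v_5(x) = 0}. Here v_5(58) = v_5(num) − v_5(den) = 0; compare against these criteria.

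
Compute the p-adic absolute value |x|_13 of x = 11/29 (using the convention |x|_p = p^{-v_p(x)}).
|11/29|_13 = 1

Step 1 — compute v_13(x) by factoring powers of 13 out of the numerator and denominator: v_13(11/29) = 0. Step 2 — apply |x|_p = p^{-v_p(x)} = 13^{0} = 1.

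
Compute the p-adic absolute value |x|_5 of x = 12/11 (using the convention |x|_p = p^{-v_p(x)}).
|12/11|_5 = 1

Step 1 — compute v_5(x) by factoring powers of 5 out of the numerator and denominator: v_5(12/11) = 0. Step 2 — apply |x|_p = p^{-v_p(x)} = 5^{0} = 1.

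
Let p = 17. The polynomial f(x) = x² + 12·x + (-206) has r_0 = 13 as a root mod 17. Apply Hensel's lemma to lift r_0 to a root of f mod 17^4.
r_3 = 21586 (mod 83521)

Hensel: r_{i+1} = r_i − f(r_i)·(f′(r_i))^{-1} mod 17^{i+2}, f′(x) = 2x + 12. Iterate:
  r_0 = 13 (mod 17)
  r_1 = 200 (mod 289)
  r_2 = 1934 (mod 4913)
  r_3 = 21586 (mod 83521)
Final: r = 21586 satisfies f(r) ≡ 0 mod 17^4.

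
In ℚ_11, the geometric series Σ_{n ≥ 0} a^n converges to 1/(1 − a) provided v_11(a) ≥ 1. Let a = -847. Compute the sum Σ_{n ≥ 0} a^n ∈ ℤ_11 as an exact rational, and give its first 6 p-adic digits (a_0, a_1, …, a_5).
Σ a^n = 1/(1 − a) = 1/848;  first 6 digits = (1, 0, 4, 10, 4, 4)

v_11(a) = 2 ≥ 1, so the series converges in ℤ_11 to 1/(1 − a) = 1/(1 − (-847)) = 1/848. Expand this rational in ℤ_11: compute digits iteratively via d_i = x_i mod 11, x_{i+1} = (x_i − d_i)/11. The first 6 digits are (1, 0, 4, 10, 4, 4).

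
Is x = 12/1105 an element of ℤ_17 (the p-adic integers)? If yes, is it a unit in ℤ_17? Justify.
x ∉ ℤ_17 (v_17(x) = -1 < 0)

ℤ_17 = {x ∈ ℚ_17 : v_17(x) ≥ 0} and ℤ_17^× = {x ∈ ℤ_17 : v_17(x) = 0}. Here v_17(12/1105) = v_17(num) − v_17(den) = -1; compare against these criteria.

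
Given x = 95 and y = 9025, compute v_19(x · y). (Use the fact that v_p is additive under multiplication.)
v_19(857375) = 3

v_p(x) = 1 (factor: 95 = 19^1 · 5); v_p(y) = 2 (factor: 9025 = 19^2 · 25). Additivity: v_p(xy) = v_p(x) + v_p(y) = 1 + 2 = 3. (Direct check: xy = 857375 = 19^3 · (125).)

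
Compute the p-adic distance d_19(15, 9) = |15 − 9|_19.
d_19(15, 9) = 1

Step 1 — x − y = 15 − 9 = 6. Step 2 — v_19(6) = 0 (factor: 6 = (19^0 · 6); the sign does not affect v_p). Step 3 — |x − y|_19 = 19^{0} = 1.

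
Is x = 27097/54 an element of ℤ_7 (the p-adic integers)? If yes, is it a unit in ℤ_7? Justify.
x ∈ ℤ_7 but not a unit; v_7(x) = 3 > 0

ℤ_7 = {x ∈ ℚ_7 : v_7(x) ≥ 0} and ℤ_7^× = {x ∈ ℤ_7 : v_7(x) = 0}. Here v_7(27097/54) = v_7(num) − v_7(den) = 3; compare against these criteria.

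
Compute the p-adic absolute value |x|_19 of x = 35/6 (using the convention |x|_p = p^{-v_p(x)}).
|35/6|_19 = 1

Step 1 — compute v_19(x) by factoring powers of 19 out of the numerator and denominator: v_19(35/6) = 0. Step 2 — apply |x|_p = p^{-v_p(x)} = 19^{0} = 1.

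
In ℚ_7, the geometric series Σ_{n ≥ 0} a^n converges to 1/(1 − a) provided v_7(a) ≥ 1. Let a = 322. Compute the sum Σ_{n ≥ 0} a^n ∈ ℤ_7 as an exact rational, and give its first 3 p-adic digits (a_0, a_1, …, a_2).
Σ a^n = 1/(1 − a) = -1/321;  first 3 digits = (1, 4, 1)

v_7(a) = 1 ≥ 1, so the series converges in ℤ_7 to 1/(1 − a) = 1/(1 − 322) = -1/321. Expand this rational in ℤ_7: compute digits iteratively via d_i = x_i mod 7, x_{i+1} = (x_i − d_i)/7. The first 3 digits are (1, 4, 1).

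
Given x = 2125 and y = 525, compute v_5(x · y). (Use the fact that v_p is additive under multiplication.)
v_5(1115625) = 5

v_p(x) = 3 (factor: 2125 = 5^3 · 17); v_p(y) = 2 (factor: 525 = 5^2 · 21). Additivity: v_p(xy) = v_p(x) + v_p(y) = 3 + 2 = 5. (Direct check: xy = 1115625 = 5^5 · (357).)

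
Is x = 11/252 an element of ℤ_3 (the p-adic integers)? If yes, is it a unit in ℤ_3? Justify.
x ∉ ℤ_3 (v_3(x) = -2 < 0)

ℤ_3 = {x ∈ ℚ_3 : v_3(x) ≥ 0} and ℤ_3^× = {x ∈ ℤ_3 : v_3(x) = 0}. Here v_3(11/252) = v_3(num) − v_3(den) = -2; compare against these criteria.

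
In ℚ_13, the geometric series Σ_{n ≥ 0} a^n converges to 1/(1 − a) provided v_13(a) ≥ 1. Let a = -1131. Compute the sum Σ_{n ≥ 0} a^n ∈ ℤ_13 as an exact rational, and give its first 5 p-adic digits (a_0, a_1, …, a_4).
Σ a^n = 1/(1 − a) = 1/1132;  first 5 digits = (1, 4, 9, 8, 8)

v_13(a) = 1 ≥ 1, so the series converges in ℤ_13 to 1/(1 − a) = 1/(1 − (-1131)) = 1/1132. Expand this rational in ℤ_13: compute digits iteratively via d_i = x_i mod 13, x_{i+1} = (x_i − d_i)/13. The first 5 digits are (1, 4, 9, 8, 8).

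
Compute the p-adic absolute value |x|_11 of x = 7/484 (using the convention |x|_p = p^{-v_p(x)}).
|7/484|_11 = 121

Step 1 — compute v_11(x) by factoring powers of 11 out of the numerator and denominator: v_11(7/484) = -2. Step 2 — apply |x|_p = p^{-v_p(x)} = 11^{2} = 121.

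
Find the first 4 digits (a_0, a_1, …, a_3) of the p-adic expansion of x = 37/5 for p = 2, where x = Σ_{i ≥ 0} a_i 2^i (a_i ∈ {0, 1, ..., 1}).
(a_0, …, a_3) = (1, 0, 0, 0)

v_2(37/5) = 0 (numerator and denominator both coprime to 2), so x ∈ ℤ_2^×. Compute digits iteratively via a_i = x_i mod 2, x_{i+1} = (x_i − a_i)/2, with x_0 = x:
  x_0 = 37/5;  a_0 = 1;  x_1 = (x_0 − 1)/2 = 16/5
  x_1 = 16/5;  a_1 = 0;  x_2 = (x_1 − 0)/2 = 8/5
  x_2 = 8/5;  a_2 = 0;  x_3 = (x_2 − 0)/2 = 4/5
  x_3 = 4/5;  a_3 = 0;  x_4 = (x_3 − 0)/2 = 2/5
Digits: (1, 0, 0, 0).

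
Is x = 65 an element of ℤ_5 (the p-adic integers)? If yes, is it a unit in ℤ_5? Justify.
x ∈ ℤ_5 but not a unit; v_5(x) = 1 > 0

ℤ_5 = {x ∈ ℚ_5 : v_5(x) ≥ 0} and ℤ_5^× = {x ∈ ℤ_5 : v_5(x) = 0}. Here v_5(65) = v_5(num) − v_5(den) = 1; compare against these criteria.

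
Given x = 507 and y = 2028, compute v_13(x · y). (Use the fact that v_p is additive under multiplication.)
v_13(1028196) = 4

v_p(x) = 2 (factor: 507 = 13^2 · 3); v_p(y) = 2 (factor: 2028 = 13^2 · 12). Additivity: v_p(xy) = v_p(x) + v_p(y) = 2 + 2 = 4. (Direct check: xy = 1028196 = 13^4 · (36).)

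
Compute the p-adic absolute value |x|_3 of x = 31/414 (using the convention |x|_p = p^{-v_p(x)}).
|31/414|_3 = 9

Step 1 — compute v_3(x) by factoring powers of 3 out of the numerator and denominator: v_3(31/414) = -2. Step 2 — apply |x|_p = p^{-v_p(x)} = 3^{2} = 9.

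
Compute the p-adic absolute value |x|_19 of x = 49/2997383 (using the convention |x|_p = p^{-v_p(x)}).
|49/2997383|_19 = 130321

Step 1 — compute v_19(x) by factoring powers of 19 out of the numerator and denominator: v_19(49/2997383) = -4. Step 2 — apply |x|_p = p^{-v_p(x)} = 19^{4} = 130321.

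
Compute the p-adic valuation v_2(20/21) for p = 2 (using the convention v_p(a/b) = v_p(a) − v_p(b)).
v_2(20/21) = 2

Factor powers of 2 from the numerator and denominator of the reduced fraction: 20 = 2^2 · 5 and 21 = 2^0 · 21. Apply v_p(a/b) = v_p(a) − v_p(b): v_2(20/21) = 2 − 0 = 2.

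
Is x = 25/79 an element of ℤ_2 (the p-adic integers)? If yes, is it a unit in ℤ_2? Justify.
x ∈ ℤ_2^× (unit); v_2(x) = 0

ℤ_2 = {x ∈ ℚ_2 : v_2(x) ≥ 0} and ℤ_2^× = {x ∈ ℤ_2 : v_2(x) = 0}. Here v_2(25/79) = v_2(num) − v_2(den) = 0; compare against these criteria.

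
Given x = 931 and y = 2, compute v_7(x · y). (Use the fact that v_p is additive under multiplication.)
v_7(1862) = 2

v_p(x) = 2 (factor: 931 = 7^2 · 19); v_p(y) = 0 (factor: 2 = 7^0 · 2). Additivity: v_p(xy) = v_p(x) + v_p(y) = 2 + 0 = 2. (Direct check: xy = 1862 = 7^2 · (38).)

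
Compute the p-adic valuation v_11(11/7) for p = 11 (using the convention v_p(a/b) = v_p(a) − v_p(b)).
v_11(11/7) = 1

Factor powers of 11 from the numerator and denominator of the reduced fraction: 11 = 11^1 · 1 and 7 = 11^0 · 7. Apply v_p(a/b) = v_p(a) − v_p(b): v_11(11/7) = 1 − 0 = 1.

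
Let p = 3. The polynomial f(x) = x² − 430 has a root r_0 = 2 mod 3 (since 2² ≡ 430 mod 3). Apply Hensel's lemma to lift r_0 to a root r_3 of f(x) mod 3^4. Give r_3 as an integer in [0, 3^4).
r_3 = 5 (mod 81)

Hensel's recurrence: r_{i+1} = r_i − f(r_i)·(f′(r_i))^{-1} mod 3^{i+2}, with f′(x) = 2x. Iterate:
  r_0 = 2 (mod 3)
  r_1 = 5 (mod 9)
  r_2 = 5 (mod 27)
  r_3 = 5 (mod 81)
Final: r_3 = 5, and one checks f(r_3) ≡ 0 mod 3^4.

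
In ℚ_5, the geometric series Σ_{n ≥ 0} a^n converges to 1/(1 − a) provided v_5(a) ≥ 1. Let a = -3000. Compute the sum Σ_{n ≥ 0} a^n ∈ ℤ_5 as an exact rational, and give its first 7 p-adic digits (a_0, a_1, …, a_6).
Σ a^n = 1/(1 − a) = 1/3001;  first 7 digits = (1, 0, 0, 1, 0, 4, 0)

v_5(a) = 3 ≥ 1, so the series converges in ℤ_5 to 1/(1 − a) = 1/(1 − (-3000)) = 1/3001. Expand this rational in ℤ_5: compute digits iteratively via d_i = x_i mod 5, x_{i+1} = (x_i − d_i)/5. The first 7 digits are (1, 0, 0, 1, 0, 4, 0).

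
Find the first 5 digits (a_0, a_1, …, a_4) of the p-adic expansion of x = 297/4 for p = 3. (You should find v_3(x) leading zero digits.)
(a_0, …, a_4) = (0, 0, 0, 2, 1)

v_3(297/4) = 3, so a_0 = ... = a_2 = 0. Factor out: x = 3^3 · u with u = 11/4 a unit in ℤ_3. Expand u iteratively via a_{v+i} = u_i mod 3, u_{i+1} = (u_i − a_{v+i})/3:
  u_0 = 11/4;  a_3 = 2;  u_1 = (u_0 − 2)/3 = 1/4
  u_1 = 1/4;  a_4 = 1;  u_2 = (u_1 − 1)/3 = -1/4
Digits: (0, 0, 0, 2, 1).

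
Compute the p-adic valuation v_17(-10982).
v_17(-10982) = 2

v_17(n) is the largest exponent k such that 17^k divides n. Factor out: -10982 = -17^2 · 38. (Sign doesn't affect v_p.) So v_17(-10982) = 2.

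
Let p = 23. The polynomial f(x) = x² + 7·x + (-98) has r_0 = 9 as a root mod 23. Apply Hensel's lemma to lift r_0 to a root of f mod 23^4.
r_3 = 279827 (mod 279841)

Hensel: r_{i+1} = r_i − f(r_i)·(f′(r_i))^{-1} mod 23^{i+2}, f′(x) = 2x + 7. Iterate:
  r_0 = 9 (mod 23)
  r_1 = 515 (mod 529)
  r_2 = 12153 (mod 12167)
  r_3 = 279827 (mod 279841)
Final: r = 279827 satisfies f(r) ≡ 0 mod 23^4.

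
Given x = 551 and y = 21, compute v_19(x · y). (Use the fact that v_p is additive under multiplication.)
v_19(11571) = 1

v_p(x) = 1 (factor: 551 = 19^1 · 29); v_p(y) = 0 (factor: 21 = 19^0 · 21). Additivity: v_p(xy) = v_p(x) + v_p(y) = 1 + 0 = 1. (Direct check: xy = 11571 = 19^1 · (609).)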